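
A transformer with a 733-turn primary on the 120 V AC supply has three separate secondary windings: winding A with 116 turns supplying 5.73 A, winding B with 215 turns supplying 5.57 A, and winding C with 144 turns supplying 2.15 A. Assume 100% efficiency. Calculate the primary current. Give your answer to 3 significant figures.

I_p ≈ 2.96 A

V_A = 120 × 116/733 = 18.990 V; V_B = 120 × 215/733 = 35.198 V; V_C = 120 × 144/733 = 23.574 V.
P_out = V_A I_A + V_B I_B + V_C I_C = 18.990×5.73 + 35.198×5.57 + 23.574×2.15 = 108.82 + 196.05 + 50.685 = 355.55 W.
Ideal ⇒ P_in = P_out, so I_p = P_out/V_p = 355.55/120 = 2.96 A.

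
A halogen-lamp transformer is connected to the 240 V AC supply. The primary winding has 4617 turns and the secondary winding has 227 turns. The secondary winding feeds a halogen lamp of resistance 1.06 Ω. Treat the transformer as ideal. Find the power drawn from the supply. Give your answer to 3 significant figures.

P ≈ 131 W

V_s = V_p × N_s/N_p = 240 × 227/4617 = 11.800 V.
I_s = V_s/R = 11.800/1.06 = 11.132 A.
I_p = I_s × N_s/N_p = 11.132 × 227/4617 = 0.54731 A.
P = V_p I_p = 240 × 0.54731 = 131 W.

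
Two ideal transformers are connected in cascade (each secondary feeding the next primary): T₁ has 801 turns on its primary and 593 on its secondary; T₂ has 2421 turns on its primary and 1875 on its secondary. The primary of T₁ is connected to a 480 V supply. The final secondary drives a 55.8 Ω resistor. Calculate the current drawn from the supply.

After T₁: V = 480.00 × 593/801 = 355.36 V.
After T₂: V = 355.36 × 1875/2421 = 275.21 V.
I_load = 275.21/55.8 = 4.9321 A, so P_out = 275.21 × 4.9321 = 1357.4 W.
All ideal ⇒ P_in = P_out, so I_supply = 1357.4/480 = 2.83 A.

I_supply ≈ 2.83 A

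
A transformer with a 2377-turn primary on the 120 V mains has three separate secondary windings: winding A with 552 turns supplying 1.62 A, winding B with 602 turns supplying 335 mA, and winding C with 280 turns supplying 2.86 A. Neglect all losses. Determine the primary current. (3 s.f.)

I_p ≈ 0.798 A

V_A = 120 × 552/2377 = 27.867 V; V_B = 120 × 602/2377 = 30.391 V; V_C = 120 × 280/2377 = 14.135 V.
P_out = V_A I_A + V_B I_B + V_C I_C = 27.867×1.62 + 30.391×0.335 + 14.135×2.86 = 45.145 + 10.181 + 40.427 = 95.753 W.
Ideal ⇒ P_in = P_out, so I_p = P_out/V_p = 95.753/120 = 0.798 A.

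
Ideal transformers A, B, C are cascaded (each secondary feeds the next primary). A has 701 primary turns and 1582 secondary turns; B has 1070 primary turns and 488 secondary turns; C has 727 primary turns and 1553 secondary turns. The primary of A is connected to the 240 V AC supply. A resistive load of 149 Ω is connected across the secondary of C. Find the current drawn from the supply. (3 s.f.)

After A: V = 240.00 × 1582/701 = 541.63 V.
After B: V = 541.63 × 488/1070 = 247.02 V.
After C: V = 247.02 × 1553/727 = 527.68 V.
I_load = 527.68/149 = 3.5415 A, so P_out = 527.68 × 3.5415 = 1868.8 W.
All ideal ⇒ P_in = P_out, so I_supply = 1868.8/240 = 7.79 A.

I_supply ≈ 7.79 A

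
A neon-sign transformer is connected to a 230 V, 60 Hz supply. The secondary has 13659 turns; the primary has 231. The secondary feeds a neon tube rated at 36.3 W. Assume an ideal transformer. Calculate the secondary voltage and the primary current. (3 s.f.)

V_s ≈ 13600 V, I_p ≈ 0.158 A

V_s = V_p × N_s/N_p = 230 × 13659/231 = 13600 V.
I_s = P/V_s = 36.3/13600 = 0.0026691 A.
I_p = I_s × N_s/N_p = 0.0026691 × 13659/231 = 0.158 A.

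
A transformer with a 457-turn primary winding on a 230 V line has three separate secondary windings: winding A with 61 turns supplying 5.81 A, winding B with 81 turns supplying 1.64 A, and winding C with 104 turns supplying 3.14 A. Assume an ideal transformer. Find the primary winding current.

V_A = 230 × 61/457 = 30.700 V; V_B = 230 × 81/457 = 40.766 V; V_C = 230 × 104/457 = 52.341 V.
P_out = V_A I_A + V_B I_B + V_C I_C = 30.700×5.81 + 40.766×1.64 + 52.341×3.14 = 178.37 + 66.856 + 164.35 = 409.58 W.
Ideal ⇒ P_in = P_out, so I_p = P_out/V_p = 409.58/230 = 1.78 A.

I_p ≈ 1.78 A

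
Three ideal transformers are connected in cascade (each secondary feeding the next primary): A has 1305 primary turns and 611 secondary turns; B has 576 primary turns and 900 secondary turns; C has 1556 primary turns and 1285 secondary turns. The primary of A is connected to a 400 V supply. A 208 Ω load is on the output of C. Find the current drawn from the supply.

I_supply ≈ 0.702 A

Secondary of A: V = 400.00 × 611/1305 = 187.28 V.
Secondary of B: V = 187.28 × 900/576 = 292.62 V.
Secondary of C: V = 292.62 × 1285/1556 = 241.66 V.
I_load = 241.66/208 = 1.1618 A, so P_out = 241.66 × 1.1618 = 280.77 W.
All ideal ⇒ P_in = P_out, so I_supply = 280.77/400 = 0.702 A.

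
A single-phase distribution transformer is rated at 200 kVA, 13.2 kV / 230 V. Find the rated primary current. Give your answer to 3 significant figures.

I_p ≈ 15.2 A

I_p = S/V_p = 200000/13200 = 15.2 A.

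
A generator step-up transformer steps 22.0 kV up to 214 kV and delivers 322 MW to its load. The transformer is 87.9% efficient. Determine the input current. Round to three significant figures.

P_in = P_out/η = 3.22×10^8/0.879 = 3.6633×10^8 W.
I_in = P_in/V_in = 3.6633×10^8/22000 = 16700 A.

I_in ≈ 16700 A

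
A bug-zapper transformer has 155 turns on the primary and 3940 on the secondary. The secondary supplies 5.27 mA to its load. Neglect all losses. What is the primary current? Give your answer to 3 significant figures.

I_p ≈ 0.134 A

For an ideal transformer I_p/I_s = N_s/N_p, so I_p = 0.00527 × 3940/155 = 0.134 A.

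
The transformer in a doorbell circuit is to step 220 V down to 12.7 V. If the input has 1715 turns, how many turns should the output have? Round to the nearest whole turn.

N_out = 99 turns

N_out/N_in = V_out/V_in, so N_out = 1715 × 12.7/220 = 99.0 ≈ 99 turns.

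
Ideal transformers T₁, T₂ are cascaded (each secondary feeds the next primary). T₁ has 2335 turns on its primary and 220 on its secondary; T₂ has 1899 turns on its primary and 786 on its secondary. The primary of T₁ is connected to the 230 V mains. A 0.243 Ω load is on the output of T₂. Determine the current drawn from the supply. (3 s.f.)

I_supply ≈ 1.44 A

After T₁: V = 230.00 × 220/2335 = 21.670 V.
After T₂: V = 21.670 × 786/1899 = 8.9694 V.
I_load = 8.9694/0.243 = 36.911 A, so P_out = 8.9694 × 36.911 = 331.07 W.
All ideal ⇒ P_in = P_out, so I_supply = 331.07/230 = 1.44 A.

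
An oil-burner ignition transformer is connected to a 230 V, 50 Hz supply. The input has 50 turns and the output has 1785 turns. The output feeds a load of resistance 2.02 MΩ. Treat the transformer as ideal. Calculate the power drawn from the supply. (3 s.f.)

P ≈ 33.4 W

V_out = V_in × N_out/N_in = 230 × 1785/50 = 8211.0 V.
I_out = V_out/R = 8211.0/(2.02×10^6) = 0.0040649 A.
I_in = I_out × N_out/N_in = 0.0040649 × 1785/50 = 0.14512 A.
P = V_in I_in = 230 × 0.14512 = 33.4 W.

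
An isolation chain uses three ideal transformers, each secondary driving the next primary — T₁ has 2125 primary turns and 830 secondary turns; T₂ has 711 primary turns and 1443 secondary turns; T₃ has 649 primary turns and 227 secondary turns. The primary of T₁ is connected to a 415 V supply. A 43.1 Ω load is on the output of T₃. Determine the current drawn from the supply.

I_supply ≈ 0.740 A

After T₁: V = 415.00 × 830/2125 = 162.09 V.
After T₂: V = 162.09 × 1443/711 = 328.98 V.
After T₃: V = 328.98 × 227/649 = 115.07 V.
I_load = 115.07/43.1 = 2.6697 A, so P_out = 115.07 × 2.6697 = 307.19 W.
All ideal ⇒ P_in = P_out, so I_supply = 307.19/415 = 0.740 A.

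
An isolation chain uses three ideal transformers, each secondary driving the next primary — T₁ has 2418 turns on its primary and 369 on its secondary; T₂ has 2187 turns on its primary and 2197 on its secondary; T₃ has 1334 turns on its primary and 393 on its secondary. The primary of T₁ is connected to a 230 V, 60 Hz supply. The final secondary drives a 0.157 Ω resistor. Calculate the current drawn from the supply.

After T₁: V = 230.00 × 369/2418 = 35.099 V.
After T₂: V = 35.099 × 2197/2187 = 35.260 V.
After T₃: V = 35.260 × 393/1334 = 10.388 V.
I_load = 10.388/0.157 = 66.163 A, so P_out = 10.388 × 66.163 = 687.28 W.
All ideal ⇒ P_in = P_out, so I_supply = 687.28/230 = 2.99 A.

I_supply ≈ 2.99 A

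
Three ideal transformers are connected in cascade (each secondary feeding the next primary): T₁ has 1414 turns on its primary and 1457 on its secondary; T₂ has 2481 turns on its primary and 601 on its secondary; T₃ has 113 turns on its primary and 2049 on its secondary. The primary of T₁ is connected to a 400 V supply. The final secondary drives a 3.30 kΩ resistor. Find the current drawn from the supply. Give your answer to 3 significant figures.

I_supply ≈ 2.48 A

Secondary of T₁: V = 400.00 × 1457/1414 = 412.16 V.
Secondary of T₂: V = 412.16 × 601/2481 = 99.843 V.
Secondary of T₃: V = 99.843 × 2049/113 = 1810.4 V.
I_load = 1810.4/3300 = 0.54861 A, so P_out = 1810.4 × 0.54861 = 993.23 W.
All ideal ⇒ P_in = P_out, so I_supply = 993.23/400 = 2.48 A.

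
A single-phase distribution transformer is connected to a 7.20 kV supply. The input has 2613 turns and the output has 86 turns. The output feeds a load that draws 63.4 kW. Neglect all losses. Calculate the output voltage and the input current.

V_out ≈ 237 V, I_in ≈ 8.81 A

V_out = V_in × N_out/N_in = 7200 × 86/2613 = 236.97 V.
I_out = P/V_out = 63400/236.97 = 267.55 A.
I_in = I_out × N_out/N_in = 267.55 × 86/2613 = 8.81 A.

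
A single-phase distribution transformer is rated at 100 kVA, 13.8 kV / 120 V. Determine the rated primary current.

I_p = S/V_p = 100000/13800 = 7.25 A.

I_p ≈ 7.25 A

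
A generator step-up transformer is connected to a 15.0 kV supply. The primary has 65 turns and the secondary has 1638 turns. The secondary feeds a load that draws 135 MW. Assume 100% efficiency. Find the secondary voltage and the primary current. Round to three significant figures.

V_s = V_p × N_s/N_p = 15000 × 1638/65 = 378000 V.
I_s = P/V_s = 1.35×10^8/378000 = 357.14 A.
I_p = I_s × N_s/N_p = 357.14 × 1638/65 = 9000 A.

V_s ≈ 378000 V, I_p ≈ 9000 A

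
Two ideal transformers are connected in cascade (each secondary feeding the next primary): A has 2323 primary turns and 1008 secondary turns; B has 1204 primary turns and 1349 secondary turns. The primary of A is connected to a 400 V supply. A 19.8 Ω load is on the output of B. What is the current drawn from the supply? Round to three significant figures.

After A: V = 400.00 × 1008/2323 = 173.57 V.
After B: V = 173.57 × 1349/1204 = 194.47 V.
I_load = 194.47/19.8 = 9.8218 A, so P_out = 194.47 × 9.8218 = 1910.1 W.
All ideal ⇒ P_in = P_out, so I_supply = 1910.1/400 = 4.78 A.

I_supply ≈ 4.78 A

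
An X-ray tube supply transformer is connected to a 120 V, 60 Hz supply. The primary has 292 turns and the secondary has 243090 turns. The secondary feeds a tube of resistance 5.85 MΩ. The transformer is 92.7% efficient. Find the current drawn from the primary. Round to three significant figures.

V_s = 120 × 243090/292 = 99900 V.
I_s = V_s/R = 99900/(5.85×10^6) = 0.017077 A.
P_out = V_s I_s = 99900 × 0.017077 = 1706.0 W.
P_in = P_out/η = 1706.0/0.927 = 1840.3 W.
I_p = P_in/V_p = 1840.3/120 = 15.3 A.

I_p ≈ 15.3 A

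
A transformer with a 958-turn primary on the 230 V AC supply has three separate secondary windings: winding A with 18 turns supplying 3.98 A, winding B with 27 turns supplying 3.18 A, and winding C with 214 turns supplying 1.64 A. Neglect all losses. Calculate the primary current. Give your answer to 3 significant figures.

I_p ≈ 0.531 A

V_A = 230 × 18/958 = 4.3215 V; V_B = 230 × 27/958 = 6.4823 V; V_C = 230 × 214/958 = 51.378 V.
P_out = V_A I_A + V_B I_B + V_C I_C = 4.3215×3.98 + 6.4823×3.18 + 51.378×1.64 = 17.200 + 20.614 + 84.260 = 122.07 W.
Ideal ⇒ P_in = P_out, so I_p = P_out/V_p = 122.07/230 = 0.531 A.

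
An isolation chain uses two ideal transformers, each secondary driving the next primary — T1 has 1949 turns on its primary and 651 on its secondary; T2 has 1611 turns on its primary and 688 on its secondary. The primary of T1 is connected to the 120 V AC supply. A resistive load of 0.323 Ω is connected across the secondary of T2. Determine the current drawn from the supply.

I_supply ≈ 7.56 A

Secondary of T1: V = 120.00 × 651/1949 = 40.082 V.
Secondary of T2: V = 40.082 × 688/1611 = 17.118 V.
I_load = 17.118/0.323 = 52.996 A, so P_out = 17.118 × 52.996 = 907.16 W.
All ideal ⇒ P_in = P_out, so I_supply = 907.16/120 = 7.56 A.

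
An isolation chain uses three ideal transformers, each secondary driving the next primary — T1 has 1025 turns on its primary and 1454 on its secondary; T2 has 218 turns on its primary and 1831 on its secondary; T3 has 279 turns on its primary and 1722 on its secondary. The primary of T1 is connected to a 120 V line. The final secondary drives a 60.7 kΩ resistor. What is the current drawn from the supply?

I_supply ≈ 10.7 A

Secondary of T1: V = 120.00 × 1454/1025 = 170.22 V.
Secondary of T2: V = 170.22 × 1831/218 = 1429.7 V.
Secondary of T3: V = 1429.7 × 1722/279 = 8824.3 V.
I_load = 8824.3/60700 = 0.14538 A, so P_out = 8824.3 × 0.14538 = 1282.9 W.
All ideal ⇒ P_in = P_out, so I_supply = 1282.9/120 = 10.7 A.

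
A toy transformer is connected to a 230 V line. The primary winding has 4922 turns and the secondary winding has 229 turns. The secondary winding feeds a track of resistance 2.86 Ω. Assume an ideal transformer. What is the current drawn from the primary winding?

V_s = V_p × N_s/N_p = 230 × 229/4922 = 10.701 V.
I_s = V_s/R = 10.701/2.86 = 3.7416 A.
For an ideal transformer I_p N_p = I_s N_s, so I_p = 3.7416 × 229/4922 = 0.174 A.

I_p ≈ 0.174 A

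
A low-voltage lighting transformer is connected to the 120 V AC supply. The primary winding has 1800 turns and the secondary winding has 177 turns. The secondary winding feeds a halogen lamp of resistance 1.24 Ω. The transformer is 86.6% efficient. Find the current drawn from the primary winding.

I_p ≈ 1.08 A

V_s = 120 × 177/1800 = 11.800 V.
I_s = V_s/R = 11.800/1.24 = 9.5161 A.
P_out = V_s I_s = 11.800 × 9.5161 = 112.29 W.
P_in = P_out/η = 112.29/0.866 = 129.67 W.
I_p = P_in/V_p = 129.67/120 = 1.08 A.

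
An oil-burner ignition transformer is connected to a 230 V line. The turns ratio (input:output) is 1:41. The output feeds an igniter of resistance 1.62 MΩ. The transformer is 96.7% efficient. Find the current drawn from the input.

V_out = 230 × 41/1 = 9430.0 V.
I_out = V_out/R = 9430.0/(1.62×10^6) = 0.0058210 A.
P_out = V_out I_out = 9430.0 × 0.0058210 = 54.892 W.
P_in = P_out/η = 54.892/0.967 = 56.765 W.
I_in = P_in/V_in = 56.765/230 = 0.247 A.

I_in ≈ 0.247 A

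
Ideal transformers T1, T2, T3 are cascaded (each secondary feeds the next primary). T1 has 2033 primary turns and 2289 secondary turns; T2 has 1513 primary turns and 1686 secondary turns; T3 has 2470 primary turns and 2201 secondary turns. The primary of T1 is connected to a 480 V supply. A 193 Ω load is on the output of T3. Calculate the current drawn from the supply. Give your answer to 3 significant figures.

I_supply ≈ 3.11 A

After T1: V = 480.00 × 2289/2033 = 540.44 V.
After T2: V = 540.44 × 1686/1513 = 602.24 V.
After T3: V = 602.24 × 2201/2470 = 536.65 V.
I_load = 536.65/193 = 2.7806 A, so P_out = 536.65 × 2.7806 = 1492.2 W.
All ideal ⇒ P_in = P_out, so I_supply = 1492.2/480 = 3.11 A.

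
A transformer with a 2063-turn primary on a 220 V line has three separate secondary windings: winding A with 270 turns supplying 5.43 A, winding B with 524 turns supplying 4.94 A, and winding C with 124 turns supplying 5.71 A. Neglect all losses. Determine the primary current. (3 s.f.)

V_A = 220 × 270/2063 = 28.793 V; V_B = 220 × 524/2063 = 55.880 V; V_C = 220 × 124/2063 = 13.223 V.
P_out = V_A I_A + V_B I_B + V_C I_C = 28.793×5.43 + 55.880×4.94 + 13.223×5.71 = 156.35 + 276.05 + 75.506 = 507.90 W.
Ideal ⇒ P_in = P_out, so I_p = P_out/V_p = 507.90/220 = 2.31 A.

I_p ≈ 2.31 A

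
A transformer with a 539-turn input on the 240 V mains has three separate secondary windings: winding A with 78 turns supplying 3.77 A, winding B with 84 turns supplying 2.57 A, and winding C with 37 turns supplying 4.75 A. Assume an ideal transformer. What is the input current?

V_A = 240 × 78/539 = 34.731 V; V_B = 240 × 84/539 = 37.403 V; V_C = 240 × 37/539 = 16.475 V.
P_out = V_A I_A + V_B I_B + V_C I_C = 34.731×3.77 + 37.403×2.57 + 16.475×4.75 = 130.94 + 96.125 + 78.256 = 305.32 W.
Ideal ⇒ P_in = P_out, so I_in = P_out/V_in = 305.32/240 = 1.27 A.

I_in ≈ 1.27 A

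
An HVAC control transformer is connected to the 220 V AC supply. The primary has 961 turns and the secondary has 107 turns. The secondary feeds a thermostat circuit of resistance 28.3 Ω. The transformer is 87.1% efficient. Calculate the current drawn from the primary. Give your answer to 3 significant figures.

V_s = 220 × 107/961 = 24.495 V.
I_s = V_s/R = 24.495/28.3 = 0.86556 A.
P_out = V_s I_s = 24.495 × 0.86556 = 21.202 W.
P_in = P_out/η = 21.202/0.871 = 24.342 W.
I_p = P_in/V_p = 24.342/220 = 0.111 A.

I_p ≈ 0.111 A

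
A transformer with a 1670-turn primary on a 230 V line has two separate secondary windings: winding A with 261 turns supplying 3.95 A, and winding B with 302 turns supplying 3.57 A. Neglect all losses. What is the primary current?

V_A = 230 × 261/1670 = 35.946 V; V_B = 230 × 302/1670 = 41.593 V.
P_out = V_A I_A + V_B I_B = 35.946×3.95 + 41.593×3.57 = 141.99 + 148.49 = 290.47 W.
Ideal ⇒ P_in = P_out, so I_p = P_out/V_p = 290.47/230 = 1.26 A.

I_p ≈ 1.26 A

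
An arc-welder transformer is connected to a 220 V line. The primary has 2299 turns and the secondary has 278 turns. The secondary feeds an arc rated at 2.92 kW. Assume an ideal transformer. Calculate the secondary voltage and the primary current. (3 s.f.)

V_s ≈ 26.6 V, I_p ≈ 13.3 A

V_s = V_p × N_s/N_p = 220 × 278/2299 = 26.603 V.
I_s = P/V_s = 2920/26.603 = 109.76 A.
I_p = I_s × N_s/N_p = 109.76 × 278/2299 = 13.3 A.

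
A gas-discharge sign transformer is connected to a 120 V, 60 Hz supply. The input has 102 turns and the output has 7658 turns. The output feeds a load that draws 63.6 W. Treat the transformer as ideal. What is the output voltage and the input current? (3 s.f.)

V_out = V_in × N_out/N_in = 120 × 7658/102 = 9009.4 V.
I_out = P/V_out = 63.6/9009.4 = 0.0070593 A.
I_in = I_out × N_out/N_in = 0.0070593 × 7658/102 = 0.530 A.

V_out ≈ 9010 V, I_in ≈ 0.530 A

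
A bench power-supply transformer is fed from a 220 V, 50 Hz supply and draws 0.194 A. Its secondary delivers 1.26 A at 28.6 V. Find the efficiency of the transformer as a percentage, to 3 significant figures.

η ≈ 84.4%

P_in = 220 × 0.194 = 42.6800 W.
P_out = 28.6 × 1.26 = 36.0360 W.
η = P_out/P_in = 36.0360/42.6800 = 0.844.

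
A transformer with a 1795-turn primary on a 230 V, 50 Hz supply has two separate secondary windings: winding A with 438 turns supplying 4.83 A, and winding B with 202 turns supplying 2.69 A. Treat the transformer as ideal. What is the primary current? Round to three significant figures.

I_p ≈ 1.48 A

V_A = 230 × 438/1795 = 56.123 V; V_B = 230 × 202/1795 = 25.883 V.
P_out = V_A I_A + V_B I_B = 56.123×4.83 + 25.883×2.69 = 271.07 + 69.625 = 340.70 W.
Ideal ⇒ P_in = P_out, so I_p = P_out/V_p = 340.70/230 = 1.48 A.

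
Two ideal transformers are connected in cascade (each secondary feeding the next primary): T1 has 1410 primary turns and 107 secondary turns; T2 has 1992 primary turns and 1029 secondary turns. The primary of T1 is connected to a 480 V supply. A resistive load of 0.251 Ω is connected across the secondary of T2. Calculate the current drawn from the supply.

Secondary of T1: V = 480.00 × 107/1410 = 36.426 V.
Secondary of T2: V = 36.426 × 1029/1992 = 18.816 V.
I_load = 18.816/0.251 = 74.965 A, so P_out = 18.816 × 74.965 = 1410.6 W.
All ideal ⇒ P_in = P_out, so I_supply = 1410.6/480 = 2.94 A.

I_supply ≈ 2.94 A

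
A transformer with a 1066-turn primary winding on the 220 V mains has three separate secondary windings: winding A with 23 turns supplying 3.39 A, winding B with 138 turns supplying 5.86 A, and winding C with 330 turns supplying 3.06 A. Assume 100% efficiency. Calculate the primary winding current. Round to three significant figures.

V_A = 220 × 23/1066 = 4.7467 V; V_B = 220 × 138/1066 = 28.480 V; V_C = 220 × 330/1066 = 68.105 V.
P_out = V_A I_A + V_B I_B + V_C I_C = 4.7467×3.39 + 28.480×5.86 + 68.105×3.06 = 16.091 + 166.89 + 208.40 = 391.39 W.
Ideal ⇒ P_in = P_out, so I_p = P_out/V_p = 391.39/220 = 1.78 A.

I_p ≈ 1.78 A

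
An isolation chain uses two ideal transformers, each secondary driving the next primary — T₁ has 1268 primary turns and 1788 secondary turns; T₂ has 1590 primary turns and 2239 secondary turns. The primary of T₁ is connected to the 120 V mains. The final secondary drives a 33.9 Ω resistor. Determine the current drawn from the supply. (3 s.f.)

I_supply ≈ 14.0 A

After T₁: V = 120.00 × 1788/1268 = 169.21 V.
After T₂: V = 169.21 × 2239/1590 = 238.28 V.
I_load = 238.28/33.9 = 7.0289 A, so P_out = 238.28 × 7.0289 = 1674.8 W.
All ideal ⇒ P_in = P_out, so I_supply = 1674.8/120 = 14.0 A.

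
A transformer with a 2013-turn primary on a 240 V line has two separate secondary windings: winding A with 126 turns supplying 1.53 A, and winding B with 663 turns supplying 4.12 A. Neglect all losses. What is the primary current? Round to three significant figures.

V_A = 240 × 126/2013 = 15.022 V; V_B = 240 × 663/2013 = 79.046 V.
P_out = V_A I_A + V_B I_B = 15.022×1.53 + 79.046×4.12 = 22.984 + 325.67 = 348.65 W.
Ideal ⇒ P_in = P_out, so I_p = P_out/V_p = 348.65/240 = 1.45 A.

I_p ≈ 1.45 A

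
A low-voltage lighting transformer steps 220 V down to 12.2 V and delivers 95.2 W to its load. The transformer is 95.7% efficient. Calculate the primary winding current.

P_in = P_out/η = 95.2/0.957 = 99.478 W.
I_p = P_in/V_p = 99.478/220 = 0.452 A.

I_p ≈ 0.452 A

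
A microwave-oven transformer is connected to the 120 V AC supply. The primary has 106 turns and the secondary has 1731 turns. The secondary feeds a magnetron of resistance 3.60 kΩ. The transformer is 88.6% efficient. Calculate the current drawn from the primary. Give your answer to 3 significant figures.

V_s = 120 × 1731/106 = 1959.6 V.
I_s = V_s/R = 1959.6/3600 = 0.54434 A.
P_out = V_s I_s = 1959.6 × 0.54434 = 1066.7 W.
P_in = P_out/η = 1066.7/0.886 = 1204.0 W.
I_p = P_in/V_p = 1204.0/120 = 10.0 A.

I_p ≈ 10.0 A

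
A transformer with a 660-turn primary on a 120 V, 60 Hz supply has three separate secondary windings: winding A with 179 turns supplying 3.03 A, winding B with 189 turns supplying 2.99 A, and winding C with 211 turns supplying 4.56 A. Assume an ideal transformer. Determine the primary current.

V_A = 120 × 179/660 = 32.545 V; V_B = 120 × 189/660 = 34.364 V; V_C = 120 × 211/660 = 38.364 V.
P_out = V_A I_A + V_B I_B + V_C I_C = 32.545×3.03 + 34.364×2.99 + 38.364×4.56 = 98.613 + 102.75 + 174.94 = 376.30 W.
Ideal ⇒ P_in = P_out, so I_p = P_out/V_p = 376.30/120 = 3.14 A.

I_p ≈ 3.14 A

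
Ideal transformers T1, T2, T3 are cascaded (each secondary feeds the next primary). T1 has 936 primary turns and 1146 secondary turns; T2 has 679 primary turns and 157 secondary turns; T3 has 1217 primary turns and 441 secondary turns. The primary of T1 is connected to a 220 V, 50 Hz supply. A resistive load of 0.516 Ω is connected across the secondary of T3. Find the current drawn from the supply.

I_supply ≈ 4.49 A

Secondary of T1: V = 220.00 × 1146/936 = 269.36 V.
Secondary of T2: V = 269.36 × 157/679 = 62.282 V.
Secondary of T3: V = 62.282 × 441/1217 = 22.569 V.
I_load = 22.569/0.516 = 43.738 A, so P_out = 22.569 × 43.738 = 987.12 W.
All ideal ⇒ P_in = P_out, so I_supply = 987.12/220 = 4.49 A.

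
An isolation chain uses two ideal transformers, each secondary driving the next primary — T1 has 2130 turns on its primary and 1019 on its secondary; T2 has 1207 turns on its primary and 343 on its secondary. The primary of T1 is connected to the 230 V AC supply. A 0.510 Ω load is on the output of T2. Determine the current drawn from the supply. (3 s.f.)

Secondary of T1: V = 230.00 × 1019/2130 = 110.03 V.
Secondary of T2: V = 110.03 × 343/1207 = 31.269 V.
I_load = 31.269/0.510 = 61.311 A, so P_out = 31.269 × 61.311 = 1917.1 W.
All ideal ⇒ P_in = P_out, so I_supply = 1917.1/230 = 8.34 A.

I_supply ≈ 8.34 A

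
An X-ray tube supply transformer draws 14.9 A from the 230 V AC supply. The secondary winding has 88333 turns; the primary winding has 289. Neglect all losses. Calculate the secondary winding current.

I_s/I_p = N_p/N_s, so I_s = 14.9 × 289/88333 = 0.0487 A.

I_s ≈ 0.0487 A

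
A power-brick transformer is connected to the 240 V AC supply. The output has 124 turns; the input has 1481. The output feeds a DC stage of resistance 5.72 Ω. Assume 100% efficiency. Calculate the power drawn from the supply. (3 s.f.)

V_out = V_in × N_out/N_in = 240 × 124/1481 = 20.095 V.
I_out = V_out/R = 20.095/5.72 = 3.5130 A.
I_in = I_out × N_out/N_in = 3.5130 × 124/1481 = 0.29414 A.
P = V_in I_in = 240 × 0.29414 = 70.6 W.

P ≈ 70.6 W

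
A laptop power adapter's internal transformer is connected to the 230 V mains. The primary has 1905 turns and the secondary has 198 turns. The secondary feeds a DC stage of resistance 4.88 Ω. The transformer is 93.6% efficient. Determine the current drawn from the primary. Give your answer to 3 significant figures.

I_p ≈ 0.544 A

V_s = 230 × 198/1905 = 23.906 V.
I_s = V_s/R = 23.906/4.88 = 4.8987 A.
P_out = V_s I_s = 23.906 × 4.8987 = 117.11 W.
P_in = P_out/η = 117.11/0.936 = 125.11 W.
I_p = P_in/V_p = 125.11/230 = 0.544 A.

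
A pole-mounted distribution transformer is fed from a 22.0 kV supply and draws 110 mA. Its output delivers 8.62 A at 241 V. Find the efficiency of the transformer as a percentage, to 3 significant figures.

P_in = 22000 × 0.110 = 2420.00 W.
P_out = 241 × 8.62 = 2077.42 W.
η = P_out/P_in = 2077.42/2420.00 = 0.858.

η ≈ 85.8%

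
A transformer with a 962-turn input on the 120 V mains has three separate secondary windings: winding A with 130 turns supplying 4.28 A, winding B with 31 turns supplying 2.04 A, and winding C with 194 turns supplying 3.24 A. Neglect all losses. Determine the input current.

I_in ≈ 1.30 A

V_A = 120 × 130/962 = 16.216 V; V_B = 120 × 31/962 = 3.8669 V; V_C = 120 × 194/962 = 24.200 V.
P_out = V_A I_A + V_B I_B + V_C I_C = 16.216×4.28 + 3.8669×2.04 + 24.200×3.24 = 69.405 + 7.8886 + 78.407 = 155.70 W.
Ideal ⇒ P_in = P_out, so I_in = P_out/V_in = 155.70/120 = 1.30 A.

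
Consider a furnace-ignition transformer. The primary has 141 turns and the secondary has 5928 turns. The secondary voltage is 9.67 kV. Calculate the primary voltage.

V_p/V_s = N_p/N_s, so V_p = 9670 × 141/5928 = 230 V.

V_p ≈ 230 V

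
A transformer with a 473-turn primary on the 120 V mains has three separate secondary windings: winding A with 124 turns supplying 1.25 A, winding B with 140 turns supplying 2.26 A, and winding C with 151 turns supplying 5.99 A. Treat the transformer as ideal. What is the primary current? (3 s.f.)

I_p ≈ 2.91 A

V_A = 120 × 124/473 = 31.459 V; V_B = 120 × 140/473 = 35.518 V; V_C = 120 × 151/473 = 38.309 V.
P_out = V_A I_A + V_B I_B + V_C I_C = 31.459×1.25 + 35.518×2.26 + 38.309×5.99 = 39.323 + 80.271 + 229.47 = 349.06 W.
Ideal ⇒ P_in = P_out, so I_p = P_out/V_p = 349.06/120 = 2.91 A.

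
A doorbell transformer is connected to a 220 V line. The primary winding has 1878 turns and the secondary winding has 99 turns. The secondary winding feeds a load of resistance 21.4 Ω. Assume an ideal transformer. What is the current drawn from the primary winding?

I_p ≈ 0.0286 A

V_s = V_p × N_s/N_p = 220 × 99/1878 = 11.597 V.
I_s = V_s/R = 11.597/21.4 = 0.54194 A.
For an ideal transformer I_p N_p = I_s N_s, so I_p = 0.54194 × 99/1878 = 0.0286 A.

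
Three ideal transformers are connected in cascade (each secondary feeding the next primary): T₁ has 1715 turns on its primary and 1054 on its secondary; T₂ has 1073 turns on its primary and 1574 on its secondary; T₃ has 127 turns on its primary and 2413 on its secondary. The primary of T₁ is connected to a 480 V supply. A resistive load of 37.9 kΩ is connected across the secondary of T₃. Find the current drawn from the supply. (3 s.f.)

I_supply ≈ 3.72 A

After T₁: V = 480.00 × 1054/1715 = 295.00 V.
After T₂: V = 295.00 × 1574/1073 = 432.74 V.
After T₃: V = 432.74 × 2413/127 = 8222.0 V.
I_load = 8222.0/37900 = 0.21694 A, so P_out = 8222.0 × 0.21694 = 1783.7 W.
All ideal ⇒ P_in = P_out, so I_supply = 1783.7/480 = 3.72 A.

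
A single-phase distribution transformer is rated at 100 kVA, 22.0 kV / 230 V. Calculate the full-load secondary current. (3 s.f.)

I_s = S/V_s = 100000/230 = 435 A.

I_s ≈ 435 A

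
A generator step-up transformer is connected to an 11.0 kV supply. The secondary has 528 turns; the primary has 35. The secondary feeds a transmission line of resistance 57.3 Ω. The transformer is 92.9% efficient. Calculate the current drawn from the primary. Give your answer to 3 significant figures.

V_s = 11000 × 528/35 = 165940 V.
I_s = V_s/R = 165940/57.3 = 2896.0 A.
P_out = V_s I_s = 165940 × 2896.0 = 4.8058×10^8 W.
P_in = P_out/η = 4.8058×10^8/0.929 = 5.1731×10^8 W.
I_p = P_in/V_p = 5.1731×10^8/11000 = 47000 A.

I_p ≈ 47000 A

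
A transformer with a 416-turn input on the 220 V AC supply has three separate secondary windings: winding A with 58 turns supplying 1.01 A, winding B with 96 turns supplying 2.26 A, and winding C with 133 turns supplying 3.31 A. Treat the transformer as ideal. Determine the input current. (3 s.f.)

I_in ≈ 1.72 A

V_A = 220 × 58/416 = 30.673 V; V_B = 220 × 96/416 = 50.769 V; V_C = 220 × 133/416 = 70.337 V.
P_out = V_A I_A + V_B I_B + V_C I_C = 30.673×1.01 + 50.769×2.26 + 70.337×3.31 = 30.980 + 114.74 + 232.81 = 378.53 W.
Ideal ⇒ P_in = P_out, so I_in = P_out/V_in = 378.53/220 = 1.72 A.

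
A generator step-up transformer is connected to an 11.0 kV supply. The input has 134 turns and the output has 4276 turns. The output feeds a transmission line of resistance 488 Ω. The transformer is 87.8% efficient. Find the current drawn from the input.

V_out = 11000 × 4276/134 = 351010 V.
I_out = V_out/R = 351010/488 = 719.29 A.
P_out = V_out I_out = 351010 × 719.29 = 2.5248×10^8 W.
P_in = P_out/η = 2.5248×10^8/0.878 = 2.8757×10^8 W.
I_in = P_in/V_in = 2.8757×10^8/11000 = 26100 A.

I_in ≈ 26100 A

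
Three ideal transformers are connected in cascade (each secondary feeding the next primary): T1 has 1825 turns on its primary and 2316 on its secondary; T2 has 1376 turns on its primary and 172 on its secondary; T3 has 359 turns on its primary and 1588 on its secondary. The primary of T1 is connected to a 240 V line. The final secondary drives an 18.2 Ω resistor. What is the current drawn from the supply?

After T1: V = 240.00 × 2316/1825 = 304.57 V.
After T2: V = 304.57 × 172/1376 = 38.071 V.
After T3: V = 38.071 × 1588/359 = 168.40 V.
I_load = 168.40/18.2 = 9.2530 A, so P_out = 168.40 × 9.2530 = 1558.2 W.
All ideal ⇒ P_in = P_out, so I_supply = 1558.2/240 = 6.49 A.

I_supply ≈ 6.49 A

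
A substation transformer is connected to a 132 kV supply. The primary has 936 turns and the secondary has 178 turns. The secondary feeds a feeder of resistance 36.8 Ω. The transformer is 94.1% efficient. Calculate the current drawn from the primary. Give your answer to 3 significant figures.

I_p ≈ 138 A

V_s = 132000 × 178/936 = 25103 V.
I_s = V_s/R = 25103/36.8 = 682.13 A.
P_out = V_s I_s = 25103 × 682.13 = 1.7123×10^7 W.
P_in = P_out/η = 1.7123×10^7/0.941 = 1.8197×10^7 W.
I_p = P_in/V_p = 1.8197×10^7/132000 = 138 A.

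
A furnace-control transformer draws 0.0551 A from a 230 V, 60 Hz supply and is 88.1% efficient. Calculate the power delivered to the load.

P_in = V_p I_p = 230 × 0.0551 = 12.673 W.
P_out = η P_in = 0.881 × 12.673 = 11.2 W.

P_out ≈ 11.2 W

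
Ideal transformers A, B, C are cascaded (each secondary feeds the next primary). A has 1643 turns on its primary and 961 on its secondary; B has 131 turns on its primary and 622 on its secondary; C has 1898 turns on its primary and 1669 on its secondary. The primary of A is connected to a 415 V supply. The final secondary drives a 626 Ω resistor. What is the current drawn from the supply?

I_supply ≈ 3.95 A

After A: V = 415.00 × 961/1643 = 242.74 V.
After B: V = 242.74 × 622/131 = 1152.5 V.
After C: V = 1152.5 × 1669/1898 = 1013.5 V.
I_load = 1013.5/626 = 1.6190 A, so P_out = 1013.5 × 1.6190 = 1640.8 W.
All ideal ⇒ P_in = P_out, so I_supply = 1640.8/415 = 3.95 A.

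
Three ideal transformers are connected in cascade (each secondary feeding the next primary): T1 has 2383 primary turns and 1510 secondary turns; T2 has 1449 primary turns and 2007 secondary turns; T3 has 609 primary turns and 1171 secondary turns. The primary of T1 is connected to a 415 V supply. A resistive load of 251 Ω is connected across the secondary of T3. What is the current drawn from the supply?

Secondary of T1: V = 415.00 × 1510/2383 = 262.97 V.
Secondary of T2: V = 262.97 × 2007/1449 = 364.23 V.
Secondary of T3: V = 364.23 × 1171/609 = 700.36 V.
I_load = 700.36/251 = 2.7903 A, so P_out = 700.36 × 2.7903 = 1954.2 W.
All ideal ⇒ P_in = P_out, so I_supply = 1954.2/415 = 4.71 A.

I_supply ≈ 4.71 A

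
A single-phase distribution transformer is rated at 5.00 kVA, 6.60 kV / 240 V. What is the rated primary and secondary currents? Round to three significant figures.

I_p = S/V_p = 5000/6600 = 0.758 A.
I_s = S/V_s = 5000/240 = 20.8 A.

I_p ≈ 0.758 A, I_s ≈ 20.8 A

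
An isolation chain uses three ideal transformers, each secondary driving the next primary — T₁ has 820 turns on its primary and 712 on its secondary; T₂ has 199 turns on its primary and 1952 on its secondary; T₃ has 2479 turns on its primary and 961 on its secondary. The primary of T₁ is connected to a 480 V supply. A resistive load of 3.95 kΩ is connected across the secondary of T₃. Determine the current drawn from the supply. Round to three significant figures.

Secondary of T₁: V = 480.00 × 712/820 = 416.78 V.
Secondary of T₂: V = 416.78 × 1952/199 = 4088.2 V.
Secondary of T₃: V = 4088.2 × 961/2479 = 1584.8 V.
I_load = 1584.8/3950 = 0.40122 A, so P_out = 1584.8 × 0.40122 = 635.86 W.
All ideal ⇒ P_in = P_out, so I_supply = 635.86/480 = 1.32 A.

I_supply ≈ 1.32 A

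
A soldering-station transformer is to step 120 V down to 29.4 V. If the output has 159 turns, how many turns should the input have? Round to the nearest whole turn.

N_in = 649 turns

N_in/N_out = V_in/V_out, so N_in = 159 × 120/29.4 = 649.0 ≈ 649 turns.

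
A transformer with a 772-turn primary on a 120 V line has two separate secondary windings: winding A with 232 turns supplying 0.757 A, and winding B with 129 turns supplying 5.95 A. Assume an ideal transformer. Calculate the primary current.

I_p ≈ 1.22 A

V_A = 120 × 232/772 = 36.062 V; V_B = 120 × 129/772 = 20.052 V.
P_out = V_A I_A + V_B I_B = 36.062×0.757 + 20.052×5.95 = 27.299 + 119.31 = 146.61 W.
Ideal ⇒ P_in = P_out, so I_p = P_out/V_p = 146.61/120 = 1.22 A.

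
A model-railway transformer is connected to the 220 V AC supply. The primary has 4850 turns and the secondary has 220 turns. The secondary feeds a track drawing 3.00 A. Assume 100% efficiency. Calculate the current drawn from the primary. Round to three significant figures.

I_p ≈ 0.136 A

For an ideal transformer I_p N_p = I_s N_s, so I_p = 3.00 × 220/4850 = 0.136 A.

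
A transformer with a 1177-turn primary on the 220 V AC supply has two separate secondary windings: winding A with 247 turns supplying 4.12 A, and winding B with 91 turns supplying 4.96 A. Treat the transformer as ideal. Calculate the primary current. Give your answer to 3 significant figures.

V_A = 220 × 247/1177 = 46.168 V; V_B = 220 × 91/1177 = 17.009 V.
P_out = V_A I_A + V_B I_B = 46.168×4.12 + 17.009×4.96 = 190.21 + 84.366 = 274.58 W.
Ideal ⇒ P_in = P_out, so I_p = P_out/V_p = 274.58/220 = 1.25 A.

I_p ≈ 1.25 A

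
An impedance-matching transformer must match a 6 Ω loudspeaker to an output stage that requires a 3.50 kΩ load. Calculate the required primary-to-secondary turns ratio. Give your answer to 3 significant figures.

Z_p/Z_s = (N_p/N_s)², so N_p/N_s = √(3500/6) = √583 = 24.2.

N_p/N_s ≈ 24.2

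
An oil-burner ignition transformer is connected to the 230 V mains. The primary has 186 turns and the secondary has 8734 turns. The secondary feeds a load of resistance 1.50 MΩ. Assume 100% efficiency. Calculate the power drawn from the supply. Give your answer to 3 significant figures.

V_s = V_p × N_s/N_p = 230 × 8734/186 = 10800 V.
I_s = V_s/R = 10800/(1.50×10^6) = 0.0072001 A.
I_p = I_s × N_s/N_p = 0.0072001 × 8734/186 = 0.33809 A.
P = V_p I_p = 230 × 0.33809 = 77.8 W.

P ≈ 77.8 W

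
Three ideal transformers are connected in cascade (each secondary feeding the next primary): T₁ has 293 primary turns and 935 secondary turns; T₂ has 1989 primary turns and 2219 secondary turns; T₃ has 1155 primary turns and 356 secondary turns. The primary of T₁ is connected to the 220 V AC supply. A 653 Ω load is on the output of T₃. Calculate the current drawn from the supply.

I_supply ≈ 0.406 A

After T₁: V = 220.00 × 935/293 = 702.05 V.
After T₂: V = 702.05 × 2219/1989 = 783.23 V.
After T₃: V = 783.23 × 356/1155 = 241.41 V.
I_load = 241.41/653 = 0.36970 A, so P_out = 241.41 × 0.36970 = 89.249 W.
All ideal ⇒ P_in = P_out, so I_supply = 89.249/220 = 0.406 A.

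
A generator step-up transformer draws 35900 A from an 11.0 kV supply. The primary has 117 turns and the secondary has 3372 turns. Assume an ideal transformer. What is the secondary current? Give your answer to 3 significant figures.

I_s ≈ 1250 A

I_s/I_p = N_p/N_s, so I_s = 35900 × 117/3372 = 1250 A.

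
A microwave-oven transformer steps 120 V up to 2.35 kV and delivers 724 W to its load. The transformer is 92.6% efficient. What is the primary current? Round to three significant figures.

I_p ≈ 6.52 A

P_in = P_out/η = 724/0.926 = 781.86 W.
I_p = P_in/V_p = 781.86/120 = 6.52 A.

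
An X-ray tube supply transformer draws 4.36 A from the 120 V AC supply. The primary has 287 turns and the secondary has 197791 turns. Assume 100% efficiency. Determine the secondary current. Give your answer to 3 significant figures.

I_s/I_p = N_p/N_s, so I_s = 4.36 × 287/197791 = 0.00633 A.

I_s ≈ 0.00633 A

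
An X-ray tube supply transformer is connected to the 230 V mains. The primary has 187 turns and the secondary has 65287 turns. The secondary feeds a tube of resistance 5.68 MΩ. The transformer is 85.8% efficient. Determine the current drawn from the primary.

V_s = 230 × 65287/187 = 80300 V.
I_s = V_s/R = 80300/(5.68×10^6) = 0.014137 A.
P_out = V_s I_s = 80300 × 0.014137 = 1135.2 W.
P_in = P_out/η = 1135.2/0.858 = 1323.1 W.
I_p = P_in/V_p = 1323.1/230 = 5.75 A.

I_p ≈ 5.75 A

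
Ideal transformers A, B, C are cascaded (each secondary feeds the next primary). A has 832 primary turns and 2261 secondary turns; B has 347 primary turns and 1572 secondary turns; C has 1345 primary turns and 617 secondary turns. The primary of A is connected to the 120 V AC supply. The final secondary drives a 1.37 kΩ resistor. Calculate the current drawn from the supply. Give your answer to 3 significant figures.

I_supply ≈ 2.79 A

After A: V = 120.00 × 2261/832 = 326.11 V.
After B: V = 326.11 × 1572/347 = 1477.3 V.
After C: V = 1477.3 × 617/1345 = 677.71 V.
I_load = 677.71/1370 = 0.49468 A, so P_out = 677.71 × 0.49468 = 335.25 W.
All ideal ⇒ P_in = P_out, so I_supply = 335.25/120 = 2.79 A.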